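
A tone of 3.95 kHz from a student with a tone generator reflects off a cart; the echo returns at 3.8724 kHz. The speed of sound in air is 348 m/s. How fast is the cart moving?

Double Doppler shift off a moving reflector: f₂ = f₀ · (v + u)/(v − u) (u > 0 toward emitter).
Rearranging, u = v · (f₂ − f₀)/(f₂ + f₀) = 348 × -0.0776/7.8224 ≈ -3.5 m/s.
So the cart is moving at 3.5 m/s away from the emitter.

3.5 m/s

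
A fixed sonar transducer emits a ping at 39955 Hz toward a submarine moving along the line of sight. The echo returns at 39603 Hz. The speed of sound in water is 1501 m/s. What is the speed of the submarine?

6.6 m/s

Double Doppler shift off a moving reflector: f₂ = f₀ · (v + u)/(v − u) (u > 0 toward emitter).
Rearranging, u = v · (f₂ − f₀)/(f₂ + f₀) = 1501 × -352/79558 ≈ -6.6 m/s.
So the submarine is moving at 6.6 m/s away from the emitter.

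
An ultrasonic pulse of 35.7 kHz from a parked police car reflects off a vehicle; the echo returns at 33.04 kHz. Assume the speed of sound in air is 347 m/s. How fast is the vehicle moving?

13.4 m/s

Double Doppler shift off a moving reflector: f₂ = f₀ · (v + u)/(v − u) (u > 0 toward emitter).
Rearranging, u = v · (f₂ − f₀)/(f₂ + f₀) = 347 × -2.66/68.74 ≈ -13.4 m/s.
So the vehicle is moving at 13.4 m/s away from the emitter.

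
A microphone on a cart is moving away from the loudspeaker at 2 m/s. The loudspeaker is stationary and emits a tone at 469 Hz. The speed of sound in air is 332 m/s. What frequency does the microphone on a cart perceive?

466 Hz

Moving observer, stationary source: f' = f · (v − v_o)/v.
f' = 469 × (332 − 2)/332 = 469 × 330/332 ≈ 466 Hz.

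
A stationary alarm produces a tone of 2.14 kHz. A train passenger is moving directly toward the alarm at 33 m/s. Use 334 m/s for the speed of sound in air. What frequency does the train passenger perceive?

Moving observer, stationary source: f' = f · (v + v_o)/v.
f' = 2.14 × (334 + 33)/334 = 2.14 × 367/334 ≈ 2.35 kHz.

2.35 kHz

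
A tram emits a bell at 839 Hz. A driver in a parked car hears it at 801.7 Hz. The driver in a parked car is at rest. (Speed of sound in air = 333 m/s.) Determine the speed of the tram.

f' < f, so the tram is receding.
f' = f · v/(v + v_s) ⇒ v_s = v · |1 − f/f'|.
v_s = 333 × |1 − 839/801.7| = 333 × 0.04653 ≈ 15.5 m/s.

15.5 m/s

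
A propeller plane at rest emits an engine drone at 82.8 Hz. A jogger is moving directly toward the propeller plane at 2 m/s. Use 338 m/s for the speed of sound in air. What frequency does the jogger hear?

Only the observer moves, toward the source, so f' = f · (v + v_o)/v.
f' = 82.8 × (338 + 2)/338 = 82.8 × 340/338 ≈ 83 Hz.

83 Hz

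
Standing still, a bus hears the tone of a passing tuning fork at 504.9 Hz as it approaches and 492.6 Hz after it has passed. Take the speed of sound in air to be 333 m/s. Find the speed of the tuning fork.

f₁/f₂ = (v + v_s)/(v − v_s), so v_s = v · (f₁ − f₂)/(f₁ + f₂).
v_s = 333 × (504.9 − 492.6)/(504.9 + 492.6) = 333 × 12.3/997.5 ≈ 4.1 m/s.

4.1 m/s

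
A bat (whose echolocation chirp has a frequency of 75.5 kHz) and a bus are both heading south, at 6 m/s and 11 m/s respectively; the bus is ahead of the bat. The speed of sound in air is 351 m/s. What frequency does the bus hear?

The bus is ahead, so the bat is moving toward it while the bus is moving away from the bat.
General Doppler shift: f' = f · (v − v_o)/(v − v_s).
f' = 75.5 × (351 − 11)/(351 − 6) = 75.5 × 340/345 ≈ 74.4 kHz.

74.4 kHz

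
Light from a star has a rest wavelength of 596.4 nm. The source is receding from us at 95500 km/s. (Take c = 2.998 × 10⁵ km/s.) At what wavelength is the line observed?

β = v/c = 95500/299800 = 0.3185.
Relativistic Doppler for wavelength: λ' = λ₀ · √((1 + β)/(1 − β)).
λ' = 596.4 × √(1.3185/0.6815) = 596.4 × 1.39101 ≈ 829.6 nm.

829.6 nm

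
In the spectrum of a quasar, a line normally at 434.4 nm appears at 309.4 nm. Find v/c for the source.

0.327

λ'/λ₀ = 0.7122 < 1 (blueshift), so the source is approaching.
λ'/λ₀ = √((1 − β)/(1 + β)) for an approaching source ⇒ β = (1 − r²)/(1 + r²) with r = λ'/λ₀.
β = (1 − 0.5073)/(1 + 0.5073) ≈ 0.327.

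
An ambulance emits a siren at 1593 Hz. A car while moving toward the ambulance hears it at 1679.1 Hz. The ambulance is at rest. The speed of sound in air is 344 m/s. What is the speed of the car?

18.6 m/s

f' = f · (v + v_o)/v ⇒ v_o = v · |f'/f − 1|.
v_o = 344 × |1679.1/1593 − 1| = 344 × 0.05405 ≈ 18.6 m/s.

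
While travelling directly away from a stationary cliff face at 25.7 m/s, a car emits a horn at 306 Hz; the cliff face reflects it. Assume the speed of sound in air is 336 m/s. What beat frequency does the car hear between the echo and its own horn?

43.5 Hz

The cliff face receives the sound from a moving source: f₁ = f₀ · v/(v + v_e) = 306 × 336/361.7 ≈ 284.3 Hz.
On the return leg the car is a moving observer: f₂ = f₁ · (v − v_e)/v = 284.3 × 310.3/336 ≈ 262.5 Hz.
Equivalently f₂ = f₀ · (v − v_e)/(v + v_e).
Beat against the emitted tone: |f₂ − f₀| = 2v_e·f₀/(v + v_e) = 2 × 25.7 × 306/361.7 ≈ 43.5 Hz.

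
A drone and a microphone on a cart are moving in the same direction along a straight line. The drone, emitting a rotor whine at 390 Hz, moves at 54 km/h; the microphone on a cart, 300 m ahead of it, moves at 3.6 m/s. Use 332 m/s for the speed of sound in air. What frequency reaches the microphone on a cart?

404 Hz

54 km/h = 15 m/s.
The microphone on a cart is ahead, so the drone is moving toward it while the microphone on a cart is moving away from the drone.
Both move, so f' = f · (v − v_o)/(v − v_s).
f' = 390 × (332 − 3.6)/(332 − 15) = 390 × 328.4/317 ≈ 404 Hz.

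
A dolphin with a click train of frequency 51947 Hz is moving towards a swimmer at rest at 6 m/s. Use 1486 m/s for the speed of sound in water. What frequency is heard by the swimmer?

52158 Hz

With the source moving toward a stationary observer, f' = f · v/(v − v_s).
f' = 51947 × 1486/(1486 − 6) = 51947 × 1486/1480 ≈ 52158 Hz.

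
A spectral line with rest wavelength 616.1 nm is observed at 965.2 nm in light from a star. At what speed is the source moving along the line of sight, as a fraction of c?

0.421

λ'/λ₀ = 1.5666 > 1 (redshift), so the source is receding.
λ'/λ₀ = √((1 + β)/(1 − β)) for a receding source ⇒ β = (r² − 1)/(r² + 1) with r = λ'/λ₀.
β = (2.4543 − 1)/(2.4543 + 1) ≈ 0.421.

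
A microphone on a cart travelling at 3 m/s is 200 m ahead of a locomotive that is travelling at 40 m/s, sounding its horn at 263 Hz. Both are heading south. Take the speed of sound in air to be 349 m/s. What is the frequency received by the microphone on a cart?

The microphone on a cart is ahead, so the locomotive is moving toward it while the microphone on a cart is moving away from the locomotive.
Both move, so f' = f · (v − v_o)/(v − v_s).
f' = 263 × (349 − 3)/(349 − 40) = 263 × 346/309 ≈ 294 Hz.

294 Hz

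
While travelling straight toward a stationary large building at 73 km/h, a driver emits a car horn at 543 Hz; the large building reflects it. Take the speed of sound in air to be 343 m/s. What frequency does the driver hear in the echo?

611 Hz

73 km/h = 20.28 m/s.
The large building receives the sound from a moving source: f₁ = f₀ · v/(v − v_e) = 543 × 343/322.72 ≈ 577 Hz.
On the return leg the driver is a moving observer: f₂ = f₁ · (v + v_e)/v = 577 × 363.28/343 ≈ 611 Hz.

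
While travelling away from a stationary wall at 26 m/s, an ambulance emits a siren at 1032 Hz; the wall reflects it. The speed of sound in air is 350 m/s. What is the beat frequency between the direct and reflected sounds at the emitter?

143 Hz

The wall receives the sound from a moving source: f₁ = f₀ · v/(v + v_e) = 1032 × 350/376 ≈ 960.6 Hz.
On the return leg the ambulance is a moving observer: f₂ = f₁ · (v − v_e)/v = 960.6 × 324/350 ≈ 889.3 Hz.
Equivalently f₂ = f₀ · (v − v_e)/(v + v_e).
Beat against the emitted tone: |f₂ − f₀| = 2v_e·f₀/(v + v_e) = 2 × 26 × 1032/376 ≈ 143 Hz.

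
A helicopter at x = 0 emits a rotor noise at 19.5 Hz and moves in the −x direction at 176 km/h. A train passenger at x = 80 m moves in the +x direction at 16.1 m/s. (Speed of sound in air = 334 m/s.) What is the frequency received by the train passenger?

176 km/h = 48.89 m/s.
The observer lies on the +x side, so the source is heading away from the observer and the observer is heading away from the source.
With source receding and observer receding, f' = f · (v − v_o)/(v + v_s).
f' = 19.5 × (334 − 16.1)/(334 + 48.89) = 19.5 × 317.9/382.89 ≈ 16.2 Hz.

16.2 Hz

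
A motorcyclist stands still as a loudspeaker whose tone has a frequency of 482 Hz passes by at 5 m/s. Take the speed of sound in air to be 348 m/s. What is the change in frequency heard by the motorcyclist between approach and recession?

Approaching: f₁ = f · v/(v − v_s) = 482 × 348/343 ≈ 489.0 Hz.
Receding: f₂ = f · v/(v + v_s) = 482 × 348/353 ≈ 475.2 Hz.
Drop: f₁ − f₂ = 2f·v·v_s/(v² − v_s²) = 2 × 482 × 348 × 5/(348² − 5²) ≈ 13.9 Hz.

13.9 Hz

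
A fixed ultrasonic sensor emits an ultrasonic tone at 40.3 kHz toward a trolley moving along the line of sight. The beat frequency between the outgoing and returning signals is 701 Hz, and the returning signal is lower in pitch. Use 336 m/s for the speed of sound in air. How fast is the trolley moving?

Double Doppler shift off a moving reflector: f₂ = f₀ · (v + u)/(v − u) (u > 0 toward emitter).
Returning signal is lower, so f₂ = f₀ − Δf = 40300 − 701 = 39599 Hz.
Rearranging, u = v · (f₂ − f₀)/(f₂ + f₀) = 336 × -701/79899 ≈ -2.95 m/s.
So the trolley is moving at 2.95 m/s away from the emitter.

2.95 m/s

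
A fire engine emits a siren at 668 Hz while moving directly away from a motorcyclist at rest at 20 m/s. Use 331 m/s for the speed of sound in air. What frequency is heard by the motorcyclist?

Moving source, stationary observer: f' = f · v/(v + v_s) since the source is receding.
f' = 668 × 331/(331 + 20) = 668 × 331/351 ≈ 630 Hz.

630 Hz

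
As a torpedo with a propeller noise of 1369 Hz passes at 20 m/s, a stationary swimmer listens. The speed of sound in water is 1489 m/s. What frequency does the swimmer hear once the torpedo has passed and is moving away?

1351 Hz

Receding: f₂ = f · v/(v + v_s) = 1369 × 1489/1509 ≈ 1351 Hz.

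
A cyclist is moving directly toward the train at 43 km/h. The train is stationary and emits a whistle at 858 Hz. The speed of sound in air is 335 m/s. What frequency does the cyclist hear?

889 Hz

43 km/h = 11.94 m/s.
Only the observer moves, toward the source, so f' = f · (v + v_o)/v.
f' = 858 × (335 + 11.94)/335 = 858 × 346.94/335 ≈ 889 Hz.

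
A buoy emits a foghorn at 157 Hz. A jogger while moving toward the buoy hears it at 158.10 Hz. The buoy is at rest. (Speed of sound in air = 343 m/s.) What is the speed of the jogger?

2.40 m/s

f' = f · (v + v_o)/v ⇒ v_o = v · |f'/f − 1|.
v_o = 343 × |158.10/157 − 1| = 343 × 0.007006 ≈ 2.40 m/s.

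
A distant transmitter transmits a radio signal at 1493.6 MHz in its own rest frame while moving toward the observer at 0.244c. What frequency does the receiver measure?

1915.9 MHz

Relativistic Doppler for frequency: f' = f₀ · √((1 + β)/(1 − β)).
f' = 1493.6 × √(1.2440/0.7560) = 1493.6 × 1.28277 ≈ 1915.9 MHz.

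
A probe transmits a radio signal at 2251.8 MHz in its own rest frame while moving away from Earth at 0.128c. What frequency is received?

Relativistic Doppler for frequency: f' = f₀ · √((1 − β)/(1 + β)).
f' = 2251.8 × √(0.8720/1.1280) = 2251.8 × 0.87923 ≈ 1979.9 MHz.

1979.9 MHz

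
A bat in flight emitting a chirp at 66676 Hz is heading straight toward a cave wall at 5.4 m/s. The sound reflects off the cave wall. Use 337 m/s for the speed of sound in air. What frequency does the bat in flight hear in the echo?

The cave wall receives the sound from a moving source: f₁ = f₀ · v/(v − v_e) = 66676 × 337/331.6 ≈ 67762 Hz.
On the return leg the bat in flight is a moving observer: f₂ = f₁ · (v + v_e)/v = 67762 × 342.4/337 ≈ 68848 Hz.
Equivalently f₂ = f₀ · (v + v_e)/(v − v_e).

68848 Hz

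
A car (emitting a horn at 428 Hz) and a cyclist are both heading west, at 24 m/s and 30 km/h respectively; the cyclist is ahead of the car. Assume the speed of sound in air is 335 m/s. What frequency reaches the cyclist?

30 km/h = 8.333 m/s.
The cyclist is ahead, so the car is moving toward it while the cyclist is moving away from the car.
Both move, so f' = f · (v − v_o)/(v − v_s).
f' = 428 × (335 − 8.333)/(335 − 24) = 428 × 326.67/311 ≈ 450 Hz.

450 Hz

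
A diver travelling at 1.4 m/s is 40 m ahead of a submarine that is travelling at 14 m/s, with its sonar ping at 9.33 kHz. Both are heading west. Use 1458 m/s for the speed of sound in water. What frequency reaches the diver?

The diver is ahead, so the submarine is moving toward it while the diver is moving away from the submarine.
With source approaching and observer receding, f' = f · (v − v_o)/(v − v_s).
f' = 9.33 × (1458 − 1.4)/(1458 − 14) = 9.33 × 1456.6/1444 ≈ 9.41 kHz.

9.41 kHz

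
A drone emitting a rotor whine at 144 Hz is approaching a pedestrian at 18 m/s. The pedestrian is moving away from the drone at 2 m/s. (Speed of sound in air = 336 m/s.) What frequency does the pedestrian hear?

151 Hz

With source approaching and observer receding, f' = f · (v − v_o)/(v − v_s).
f' = 144 × (336 − 2)/(336 − 18) = 144 × 334/318 ≈ 151 Hz.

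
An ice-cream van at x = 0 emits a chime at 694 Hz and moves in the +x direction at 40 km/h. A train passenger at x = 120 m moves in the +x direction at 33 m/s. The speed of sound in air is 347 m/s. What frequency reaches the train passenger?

40 km/h = 11.11 m/s.
The observer lies on the +x side, so the source is heading toward the observer and the observer is heading away from the source.
Both move, so f' = f · (v − v_o)/(v − v_s).
f' = 694 × (347 − 33)/(347 − 11.11) = 694 × 314/335.89 ≈ 649 Hz.

649 Hz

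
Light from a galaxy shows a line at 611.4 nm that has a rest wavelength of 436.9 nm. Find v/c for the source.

0.324

λ'/λ₀ = 1.3994 > 1 (redshift), so the source is receding.
λ'/λ₀ = √((1 + β)/(1 − β)) for a receding source ⇒ β = (r² − 1)/(r² + 1) with r = λ'/λ₀.
β = (1.9583 − 1)/(1.9583 + 1) ≈ 0.324.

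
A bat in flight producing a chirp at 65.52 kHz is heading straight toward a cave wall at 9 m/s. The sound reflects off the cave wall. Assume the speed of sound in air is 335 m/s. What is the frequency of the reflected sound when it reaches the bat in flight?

69.1 kHz

The cave wall receives the sound from a moving source: f₁ = f₀ · v/(v − v_e) = 65.52 × 335/326 ≈ 67.3 kHz.
On the return leg the bat in flight is a moving observer: f₂ = f₁ · (v + v_e)/v = 67.3 × 344/335 ≈ 69.1 kHz.
Equivalently f₂ = f₀ · (v + v_e)/(v − v_e).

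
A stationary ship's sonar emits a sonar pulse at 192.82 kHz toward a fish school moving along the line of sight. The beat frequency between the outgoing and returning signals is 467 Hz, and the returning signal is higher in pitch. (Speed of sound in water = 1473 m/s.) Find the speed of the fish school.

Double Doppler shift off a moving reflector: f₂ = f₀ · (v + u)/(v − u) (u > 0 toward emitter).
Returning signal is higher, so f₂ = f₀ + Δf = 192820 + 467 = 193287 Hz.
Rearranging, u = v · (f₂ − f₀)/(f₂ + f₀) = 1473 × 467/386107 ≈ 1.78 m/s.
So the fish school is moving at 1.78 m/s toward the emitter.

1.78 m/s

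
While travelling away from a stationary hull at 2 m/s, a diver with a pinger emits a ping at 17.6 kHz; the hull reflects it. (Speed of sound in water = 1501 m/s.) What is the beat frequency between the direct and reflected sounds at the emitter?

46.8 Hz

The hull receives the sound from a moving source: f₁ = f₀ · v/(v + v_e) = 17.6 × 1501/1503 ≈ 17.5766 kHz.
On the return leg the diver with a pinger is a moving observer: f₂ = f₁ · (v − v_e)/v = 17.5766 × 1499/1501 ≈ 17.5532 kHz.
Equivalently f₂ = f₀ · (v − v_e)/(v + v_e).
Beat against the emitted tone (with f₀ = 17600 Hz): |f₂ − f₀| = 2v_e·f₀/(v + v_e) = 2 × 2 × 17600/1503 ≈ 46.8 Hz.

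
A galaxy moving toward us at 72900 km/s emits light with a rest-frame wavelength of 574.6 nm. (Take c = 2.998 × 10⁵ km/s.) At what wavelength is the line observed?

448.3 nm

β = v/c = 72900/299800 = 0.2432.
Relativistic Doppler for wavelength: λ' = λ₀ · √((1 − β)/(1 + β)).
λ' = 574.6 × √(0.7568/1.2432) = 574.6 × 0.78026 ≈ 448.3 nm.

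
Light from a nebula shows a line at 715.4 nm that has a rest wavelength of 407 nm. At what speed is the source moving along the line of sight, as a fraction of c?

λ'/λ₀ = 1.7577 > 1 (redshift), so the source is receding.
λ'/λ₀ = √((1 + β)/(1 − β)) for a receding source ⇒ β = (r² − 1)/(r² + 1) with r = λ'/λ₀.
β = (3.0896 − 1)/(3.0896 + 1) ≈ 0.511.

0.511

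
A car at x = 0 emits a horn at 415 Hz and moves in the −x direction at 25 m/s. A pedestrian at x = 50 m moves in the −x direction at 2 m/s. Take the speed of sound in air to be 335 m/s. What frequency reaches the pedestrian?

388 Hz

The observer lies on the +x side, so the source is heading away from the observer and the observer is heading toward the source.
General Doppler shift: f' = f · (v + v_o)/(v + v_s).
f' = 415 × (335 + 2)/(335 + 25) = 415 × 337/360 ≈ 388 Hz.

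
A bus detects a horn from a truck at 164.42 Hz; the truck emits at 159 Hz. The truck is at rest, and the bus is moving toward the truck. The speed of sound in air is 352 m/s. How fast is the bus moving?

f' = f · (v + v_o)/v ⇒ v_o = v · |f'/f − 1|.
v_o = 352 × |164.42/159 − 1| = 352 × 0.03409 ≈ 12.0 m/s.

12.0 m/s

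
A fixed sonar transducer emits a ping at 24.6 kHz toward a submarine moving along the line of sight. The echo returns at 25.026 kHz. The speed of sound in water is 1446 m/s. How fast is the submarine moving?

Double Doppler shift off a moving reflector: f₂ = f₀ · (v + u)/(v − u) (u > 0 toward emitter).
Rearranging, u = v · (f₂ − f₀)/(f₂ + f₀) = 1446 × 0.426/49.626 ≈ 12.4 m/s.
So the submarine is moving at 12.4 m/s toward the emitter.

12.4 m/s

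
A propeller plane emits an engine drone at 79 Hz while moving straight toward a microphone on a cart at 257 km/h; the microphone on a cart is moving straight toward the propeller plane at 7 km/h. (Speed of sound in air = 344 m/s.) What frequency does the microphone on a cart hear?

257 km/h = 71.39 m/s; 7 km/h = 1.944 m/s.
General Doppler shift: f' = f · (v + v_o)/(v − v_s).
f' = 79 × (344 + 1.944)/(344 − 71.39) = 79 × 345.94/272.61 ≈ 100 Hz.

100 Hz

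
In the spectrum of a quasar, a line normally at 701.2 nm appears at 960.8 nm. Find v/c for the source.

0.305c

λ'/λ₀ = 1.3702 > 1 (redshift), so the source is receding.
λ'/λ₀ = √((1 + β)/(1 − β)) for a receding source ⇒ β = (r² − 1)/(r² + 1) with r = λ'/λ₀.
β = (1.8775 − 1)/(1.8775 + 1) ≈ 0.305.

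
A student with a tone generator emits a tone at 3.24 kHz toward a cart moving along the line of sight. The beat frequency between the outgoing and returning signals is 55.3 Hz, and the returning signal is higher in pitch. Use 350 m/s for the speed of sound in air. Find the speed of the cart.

Double Doppler shift off a moving reflector: f₂ = f₀ · (v + u)/(v − u) (u > 0 toward emitter).
Returning signal is higher, so f₂ = f₀ + Δf = 3240 + 55.3 = 3295.3 Hz.
Rearranging, u = v · (f₂ − f₀)/(f₂ + f₀) = 350 × 55.3/6535.3 ≈ 2.96 m/s.
So the cart is moving at 2.96 m/s toward the emitter.

2.96 m/s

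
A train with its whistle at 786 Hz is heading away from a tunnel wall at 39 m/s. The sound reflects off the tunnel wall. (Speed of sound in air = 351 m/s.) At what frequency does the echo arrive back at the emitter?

The tunnel wall receives the sound from a moving source: f₁ = f₀ · v/(v + v_e) = 786 × 351/390 ≈ 707 Hz.
On the return leg the train is a moving observer: f₂ = f₁ · (v − v_e)/v = 707 × 312/351 ≈ 629 Hz.

629 Hz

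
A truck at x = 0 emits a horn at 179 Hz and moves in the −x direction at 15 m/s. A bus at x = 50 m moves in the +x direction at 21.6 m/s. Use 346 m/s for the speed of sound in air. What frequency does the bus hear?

161 Hz

The observer lies on the +x side, so the source is heading away from the observer and the observer is heading away from the source.
General Doppler shift: f' = f · (v − v_o)/(v + v_s).
f' = 179 × (346 − 21.6)/(346 + 15) = 179 × 324.4/361 ≈ 161 Hz.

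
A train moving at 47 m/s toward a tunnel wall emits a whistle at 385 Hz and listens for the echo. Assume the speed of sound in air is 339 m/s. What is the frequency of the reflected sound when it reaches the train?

509 Hz

The tunnel wall receives the sound from a moving source: f₁ = f₀ · v/(v − v_e) = 385 × 339/292 ≈ 447 Hz.
On the return leg the train is a moving observer: f₂ = f₁ · (v + v_e)/v = 447 × 386/339 ≈ 509 Hz.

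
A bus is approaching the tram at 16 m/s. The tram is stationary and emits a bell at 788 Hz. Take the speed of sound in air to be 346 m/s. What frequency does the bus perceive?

824 Hz

Moving observer, stationary source: f' = f · (v + v_o)/v.
f' = 788 × (346 + 16)/346 = 788 × 362/346 ≈ 824 Hz.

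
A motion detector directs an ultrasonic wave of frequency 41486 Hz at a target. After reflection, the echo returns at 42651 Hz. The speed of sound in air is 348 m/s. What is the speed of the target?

Double Doppler shift off a moving reflector: f₂ = f₀ · (v + u)/(v − u) (u > 0 toward emitter).
Rearranging, u = v · (f₂ − f₀)/(f₂ + f₀) = 348 × 1165/84137 ≈ 4.8 m/s.
So the target is moving at 4.8 m/s toward the emitter.

4.8 m/s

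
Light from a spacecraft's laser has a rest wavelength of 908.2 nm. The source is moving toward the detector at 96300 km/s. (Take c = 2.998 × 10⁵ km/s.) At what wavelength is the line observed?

β = v/c = 96300/299800 = 0.3212.
Relativistic Doppler for wavelength: λ' = λ₀ · √((1 − β)/(1 + β)).
λ' = 908.2 × √(0.6788/1.3212) = 908.2 × 0.71677 ≈ 651.0 nm.

651.0 nm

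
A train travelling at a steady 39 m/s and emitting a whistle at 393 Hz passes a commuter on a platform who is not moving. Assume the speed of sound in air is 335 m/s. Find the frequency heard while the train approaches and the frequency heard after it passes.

Approaching: f₁ = f · v/(v − v_s) = 393 × 335/296 ≈ 445 Hz.
Receding: f₂ = f · v/(v + v_s) = 393 × 335/374 ≈ 352 Hz.

445 Hz approaching; 352 Hz receding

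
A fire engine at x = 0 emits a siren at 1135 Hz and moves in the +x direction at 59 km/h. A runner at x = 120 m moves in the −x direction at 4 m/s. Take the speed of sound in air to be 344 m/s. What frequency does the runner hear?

59 km/h = 16.39 m/s.
The observer lies on the +x side, so the source is heading toward the observer and the observer is heading toward the source.
Both move, so f' = f · (v + v_o)/(v − v_s).
f' = 1135 × (344 + 4)/(344 − 16.39) = 1135 × 348/327.61 ≈ 1206 Hz.

1206 Hz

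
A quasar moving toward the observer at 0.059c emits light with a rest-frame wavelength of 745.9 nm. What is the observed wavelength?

Relativistic Doppler for wavelength: λ' = λ₀ · √((1 − β)/(1 + β)).
λ' = 745.9 × √(0.9410/1.0590) = 745.9 × 0.94264 ≈ 703.1 nm.

703.1 nm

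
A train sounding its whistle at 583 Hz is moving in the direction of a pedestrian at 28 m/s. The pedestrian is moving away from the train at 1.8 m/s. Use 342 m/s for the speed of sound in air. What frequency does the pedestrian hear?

General Doppler shift: f' = f · (v − v_o)/(v − v_s).
f' = 583 × (342 − 1.8)/(342 − 28) = 583 × 340.2/314 ≈ 632 Hz.

632 Hz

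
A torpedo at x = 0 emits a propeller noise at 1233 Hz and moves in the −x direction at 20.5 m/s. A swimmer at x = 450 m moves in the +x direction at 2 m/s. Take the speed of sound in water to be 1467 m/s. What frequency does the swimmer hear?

1214 Hz

The observer lies on the +x side, so the source is heading away from the observer and the observer is heading away from the source.
With source receding and observer receding, f' = f · (v − v_o)/(v + v_s).
f' = 1233 × (1467 − 2)/(1467 + 20.5) = 1233 × 1465/1487.5 ≈ 1214 Hz.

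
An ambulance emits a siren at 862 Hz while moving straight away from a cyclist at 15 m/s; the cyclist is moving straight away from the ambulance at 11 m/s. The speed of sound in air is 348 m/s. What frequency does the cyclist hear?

800 Hz

General Doppler shift: f' = f · (v − v_o)/(v + v_s).
f' = 862 × (348 − 11)/(348 + 15) = 862 × 337/363 ≈ 800 Hz.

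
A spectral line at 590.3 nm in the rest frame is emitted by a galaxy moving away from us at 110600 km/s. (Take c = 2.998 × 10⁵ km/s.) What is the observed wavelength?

β = v/c = 110600/299800 = 0.3689.
Relativistic Doppler for wavelength: λ' = λ₀ · √((1 + β)/(1 − β)).
λ' = 590.3 × √(1.3689/0.6311) = 590.3 × 1.47280 ≈ 869.4 nm.

869.4 nm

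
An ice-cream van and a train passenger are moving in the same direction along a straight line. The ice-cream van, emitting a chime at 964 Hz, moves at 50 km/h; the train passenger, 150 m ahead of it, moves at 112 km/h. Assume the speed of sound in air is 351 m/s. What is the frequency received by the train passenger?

915 Hz

50 km/h = 13.89 m/s; 112 km/h = 31.11 m/s.
The train passenger is ahead, so the ice-cream van is moving toward it while the train passenger is moving away from the ice-cream van.
With source approaching and observer receding, f' = f · (v − v_o)/(v − v_s).
f' = 964 × (351 − 31.11)/(351 − 13.89) = 964 × 319.89/337.11 ≈ 915 Hz.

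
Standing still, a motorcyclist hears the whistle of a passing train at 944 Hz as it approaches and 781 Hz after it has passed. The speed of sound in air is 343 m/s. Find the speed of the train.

f₁/f₂ = (v + v_s)/(v − v_s), so v_s = v · (f₁ − f₂)/(f₁ + f₂).
v_s = 343 × (944 − 781)/(944 + 781) = 343 × 163/1725 ≈ 32 m/s.

32 m/s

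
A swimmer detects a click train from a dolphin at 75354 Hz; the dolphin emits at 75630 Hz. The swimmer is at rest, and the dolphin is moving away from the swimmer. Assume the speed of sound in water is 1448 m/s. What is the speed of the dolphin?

f' = f · v/(v + v_s) ⇒ v_s = v · |1 − f/f'|.
v_s = 1448 × |1 − 75630/75354| = 1448 × 0.003663 ≈ 5.3 m/s.

5.3 m/s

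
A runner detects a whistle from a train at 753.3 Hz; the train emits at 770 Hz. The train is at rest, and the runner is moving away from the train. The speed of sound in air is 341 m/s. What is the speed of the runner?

7.4 m/s

f' = f · (v − v_o)/v ⇒ v_o = v · |f'/f − 1|.
v_o = 341 × |753.3/770 − 1| = 341 × 0.02169 ≈ 7.4 m/s.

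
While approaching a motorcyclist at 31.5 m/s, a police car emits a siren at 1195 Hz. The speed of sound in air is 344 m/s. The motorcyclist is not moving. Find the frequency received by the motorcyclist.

1315 Hz

With the source moving toward a stationary observer, f' = f · v/(v − v_s).
f' = 1195 × 344/(344 − 31.5) = 1195 × 344/312.5 ≈ 1315 Hz.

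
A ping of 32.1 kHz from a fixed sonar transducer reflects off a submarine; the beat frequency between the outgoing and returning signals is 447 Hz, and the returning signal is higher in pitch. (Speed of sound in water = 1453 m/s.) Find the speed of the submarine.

10.0 m/s

Double Doppler shift off a moving reflector: f₂ = f₀ · (v + u)/(v − u) (u > 0 toward emitter).
Returning signal is higher, so f₂ = f₀ + Δf = 32100 + 447 = 32547 Hz.
Rearranging, u = v · (f₂ − f₀)/(f₂ + f₀) = 1453 × 447/64647 ≈ 10.0 m/s.
So the submarine is moving at 10.0 m/s toward the emitter.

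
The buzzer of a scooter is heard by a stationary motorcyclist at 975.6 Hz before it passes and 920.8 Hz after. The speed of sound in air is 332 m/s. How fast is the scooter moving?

f₁/f₂ = (v + v_s)/(v − v_s), so v_s = v · (f₁ − f₂)/(f₁ + f₂).
v_s = 332 × (975.6 − 920.8)/(975.6 + 920.8) = 332 × 54.8/1896.4 ≈ 9.6 m/s.

9.6 m/s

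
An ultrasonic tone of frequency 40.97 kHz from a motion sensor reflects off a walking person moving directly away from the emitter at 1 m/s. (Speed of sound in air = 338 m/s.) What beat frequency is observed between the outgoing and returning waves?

At the walking person (a moving observer), f₁ = f₀ · (v − u)/v = 40.97 × 337/338 ≈ 40.849 kHz.
On reflection it acts as a source moving away from the stationary detector: f₂ = f₁ · v/(v + u) = 40.849 × 338/339 ≈ 40.728 kHz.
Beat frequency (with f₀ = 40970 Hz): |f₂ − f₀| = 2u·f₀/(v + u) = 2 × 1 × 40970/339 ≈ 242 Hz.

242 Hz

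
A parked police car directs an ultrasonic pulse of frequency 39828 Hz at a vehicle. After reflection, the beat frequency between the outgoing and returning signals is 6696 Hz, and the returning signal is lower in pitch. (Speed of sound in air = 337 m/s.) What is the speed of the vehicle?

31 m/s

Double Doppler shift off a moving reflector: f₂ = f₀ · (v + u)/(v − u) (u > 0 toward emitter).
Returning signal is lower, so f₂ = f₀ − Δf = 39828 − 6696 = 33132 Hz.
Rearranging, u = v · (f₂ − f₀)/(f₂ + f₀) = 337 × -6696/72960 ≈ -31 m/s.
So the vehicle is moving at 31 m/s away from the emitter.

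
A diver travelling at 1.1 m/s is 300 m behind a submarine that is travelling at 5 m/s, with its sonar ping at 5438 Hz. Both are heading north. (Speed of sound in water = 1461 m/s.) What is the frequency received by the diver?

The diver is behind, so the submarine is moving away from it while the diver is moving toward the submarine.
Both move, so f' = f · (v + v_o)/(v + v_s).
f' = 5438 × (1461 + 1.1)/(1461 + 5) = 5438 × 1462.1/1466 ≈ 5424 Hz.

5424 Hz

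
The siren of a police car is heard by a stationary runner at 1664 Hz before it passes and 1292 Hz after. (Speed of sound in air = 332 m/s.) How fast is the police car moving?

42 m/s

f₁/f₂ = (v + v_s)/(v − v_s), so v_s = v · (f₁ − f₂)/(f₁ + f₂).
v_s = 332 × (1664 − 1292)/(1664 + 1292) = 332 × 372/2956 ≈ 42 m/s.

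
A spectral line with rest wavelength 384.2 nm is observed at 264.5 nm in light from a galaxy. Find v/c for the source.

0.357c

λ'/λ₀ = 0.6884 < 1 (blueshift), so the source is approaching.
λ'/λ₀ = √((1 − β)/(1 + β)) for an approaching source ⇒ β = (1 − r²)/(1 + r²) with r = λ'/λ₀.
β = (1 − 0.4740)/(1 + 0.4740) ≈ 0.357.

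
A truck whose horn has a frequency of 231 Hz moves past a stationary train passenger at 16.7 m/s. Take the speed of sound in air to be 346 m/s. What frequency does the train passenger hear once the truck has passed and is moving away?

220 Hz

Receding: f₂ = f · v/(v + v_s) = 231 × 346/362.7 ≈ 220 Hz.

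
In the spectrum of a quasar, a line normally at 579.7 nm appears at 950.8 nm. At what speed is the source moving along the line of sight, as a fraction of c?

0.458c

λ'/λ₀ = 1.6402 > 1 (redshift), so the source is receding.
λ'/λ₀ = √((1 + β)/(1 − β)) for a receding source ⇒ β = (r² − 1)/(r² + 1) with r = λ'/λ₀.
β = (2.6901 − 1)/(2.6901 + 1) ≈ 0.458.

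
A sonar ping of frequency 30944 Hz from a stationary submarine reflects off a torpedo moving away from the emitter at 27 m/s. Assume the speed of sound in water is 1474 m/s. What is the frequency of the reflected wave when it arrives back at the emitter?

The torpedo first receives the wave as a moving observer: f₁ = f₀ · (v − u)/v = 30944 × (1474 − 27)/1474 ≈ 30377 Hz.
The reflection then acts as a moving source: f₂ = f₁ · v/(v + u) ≈ 29831 Hz.
Equivalently f₂ = f₀ · (v − u)/(v + u).

29831 Hz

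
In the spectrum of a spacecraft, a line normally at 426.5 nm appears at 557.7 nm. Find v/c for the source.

λ'/λ₀ = 1.3076 > 1 (redshift), so the source is receding.
λ'/λ₀ = √((1 + β)/(1 − β)) for a receding source ⇒ β = (r² − 1)/(r² + 1) with r = λ'/λ₀.
β = (1.7099 − 1)/(1.7099 + 1) ≈ 0.262.

0.262c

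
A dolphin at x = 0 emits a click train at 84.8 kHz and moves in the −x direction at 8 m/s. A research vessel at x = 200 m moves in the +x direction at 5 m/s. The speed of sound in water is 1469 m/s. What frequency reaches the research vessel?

84.1 kHz

The observer lies on the +x side, so the source is heading away from the observer and the observer is heading away from the source.
Both move, so f' = f · (v − v_o)/(v + v_s).
f' = 84.8 × (1469 − 5)/(1469 + 8) = 84.8 × 1464/1477 ≈ 84.1 kHz.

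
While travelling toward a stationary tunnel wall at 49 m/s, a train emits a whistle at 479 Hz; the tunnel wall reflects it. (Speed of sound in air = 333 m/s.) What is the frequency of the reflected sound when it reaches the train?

644 Hz

The tunnel wall receives the sound from a moving source: f₁ = f₀ · v/(v − v_e) = 479 × 333/284 ≈ 562 Hz.
On the return leg the train is a moving observer: f₂ = f₁ · (v + v_e)/v = 562 × 382/333 ≈ 644 Hz.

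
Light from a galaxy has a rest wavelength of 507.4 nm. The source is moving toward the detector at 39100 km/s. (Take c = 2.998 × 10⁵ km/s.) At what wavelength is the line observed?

445.0 nm

β = v/c = 39100/299800 = 0.1304.
Relativistic Doppler for wavelength: λ' = λ₀ · √((1 − β)/(1 + β)).
λ' = 507.4 × √(0.8696/1.1304) = 507.4 × 0.87707 ≈ 445.0 nm.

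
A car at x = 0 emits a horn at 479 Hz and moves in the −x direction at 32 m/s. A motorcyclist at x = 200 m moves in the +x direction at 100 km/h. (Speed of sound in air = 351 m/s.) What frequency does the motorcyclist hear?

404 Hz

100 km/h = 27.78 m/s.
The observer lies on the +x side, so the source is heading away from the observer and the observer is heading away from the source.
With source receding and observer receding, f' = f · (v − v_o)/(v + v_s).
f' = 479 × (351 − 27.78)/(351 + 32) = 479 × 323.22/383 ≈ 404 Hz.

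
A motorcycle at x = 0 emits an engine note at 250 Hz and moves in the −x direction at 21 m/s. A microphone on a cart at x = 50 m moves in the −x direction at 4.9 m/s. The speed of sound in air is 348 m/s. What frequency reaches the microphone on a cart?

239 Hz

The observer lies on the +x side, so the source is heading away from the observer and the observer is heading toward the source.
General Doppler shift: f' = f · (v + v_o)/(v + v_s).
f' = 250 × (348 + 4.9)/(348 + 21) = 250 × 352.9/369 ≈ 239 Hz.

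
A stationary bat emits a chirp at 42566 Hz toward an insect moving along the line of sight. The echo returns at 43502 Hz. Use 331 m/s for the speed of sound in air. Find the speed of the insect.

Double Doppler shift off a moving reflector: f₂ = f₀ · (v + u)/(v − u) (u > 0 toward emitter).
Rearranging, u = v · (f₂ − f₀)/(f₂ + f₀) = 331 × 936/86068 ≈ 3.6 m/s.
So the insect is moving at 3.6 m/s toward the emitter.

3.6 m/s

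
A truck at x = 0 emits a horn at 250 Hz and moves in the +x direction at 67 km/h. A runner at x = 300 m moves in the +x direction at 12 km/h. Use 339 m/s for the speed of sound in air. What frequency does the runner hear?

67 km/h = 18.61 m/s; 12 km/h = 3.333 m/s.
The observer lies on the +x side, so the source is heading toward the observer and the observer is heading away from the source.
General Doppler shift: f' = f · (v − v_o)/(v − v_s).
f' = 250 × (339 − 3.333)/(339 − 18.61) = 250 × 335.67/320.39 ≈ 262 Hz.

262 Hz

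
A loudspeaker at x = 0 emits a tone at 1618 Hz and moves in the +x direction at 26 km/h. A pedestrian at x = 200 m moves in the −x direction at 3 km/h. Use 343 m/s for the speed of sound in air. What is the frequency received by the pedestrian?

26 km/h = 7.222 m/s; 3 km/h = 0.8333 m/s.
The observer lies on the +x side, so the source is heading toward the observer and the observer is heading toward the source.
Both move, so f' = f · (v + v_o)/(v − v_s).
f' = 1618 × (343 + 0.8333)/(343 − 7.222) = 1618 × 343.83/335.78 ≈ 1657 Hz.

1657 Hz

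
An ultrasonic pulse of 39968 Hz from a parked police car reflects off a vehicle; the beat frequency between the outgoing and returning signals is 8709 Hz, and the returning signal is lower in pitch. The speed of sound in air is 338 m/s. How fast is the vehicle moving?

Double Doppler shift off a moving reflector: f₂ = f₀ · (v + u)/(v − u) (u > 0 toward emitter).
Returning signal is lower, so f₂ = f₀ − Δf = 39968 − 8709 = 31259 Hz.
Rearranging, u = v · (f₂ − f₀)/(f₂ + f₀) = 338 × -8709/71227 ≈ -41 m/s.
So the vehicle is moving at 41 m/s away from the emitter.

41 m/s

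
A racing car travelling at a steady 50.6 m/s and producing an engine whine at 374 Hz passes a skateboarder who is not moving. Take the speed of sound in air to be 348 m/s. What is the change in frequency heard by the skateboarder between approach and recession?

111 Hz

Approaching: f₁ = f · v/(v − v_s) = 374 × 348/297.4 ≈ 438 Hz.
Receding: f₂ = f · v/(v + v_s) = 374 × 348/398.6 ≈ 327 Hz.
Drop: f₁ − f₂ = 2f·v·v_s/(v² − v_s²) = 2 × 374 × 348 × 50.6/(348² − 50.6²) ≈ 111 Hz.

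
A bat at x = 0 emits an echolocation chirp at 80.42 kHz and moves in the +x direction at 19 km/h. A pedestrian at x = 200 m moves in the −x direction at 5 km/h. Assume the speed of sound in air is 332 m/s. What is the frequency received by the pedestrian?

82.1 kHz

19 km/h = 5.278 m/s; 5 km/h = 1.389 m/s.
The observer lies on the +x side, so the source is heading toward the observer and the observer is heading toward the source.
With source approaching and observer approaching, f' = f · (v + v_o)/(v − v_s).
f' = 80.42 × (332 + 1.389)/(332 − 5.278) = 80.42 × 333.39/326.72 ≈ 82.1 kHz.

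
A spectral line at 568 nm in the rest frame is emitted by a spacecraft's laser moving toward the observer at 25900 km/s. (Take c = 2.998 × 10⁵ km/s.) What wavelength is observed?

β = v/c = 25900/299800 = 0.0864.
Relativistic Doppler for wavelength: λ' = λ₀ · √((1 − β)/(1 + β)).
λ' = 568 × √(0.9136/1.0864) = 568 × 0.91704 ≈ 520.9 nm.

520.9 nm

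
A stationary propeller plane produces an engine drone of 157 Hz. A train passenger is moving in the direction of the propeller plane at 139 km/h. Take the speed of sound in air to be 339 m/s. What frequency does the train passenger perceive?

139 km/h = 38.61 m/s.
Moving observer, stationary source: f' = f · (v + v_o)/v.
f' = 157 × (339 + 38.61)/339 = 157 × 377.61/339 ≈ 175 Hz.

175 Hz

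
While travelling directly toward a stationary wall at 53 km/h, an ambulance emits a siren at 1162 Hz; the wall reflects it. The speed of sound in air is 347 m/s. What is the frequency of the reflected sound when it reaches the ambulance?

53 km/h = 14.72 m/s.
The wall receives the sound from a moving source: f₁ = f₀ · v/(v − v_e) = 1162 × 347/332.28 ≈ 1213 Hz.
On the return leg the ambulance is a moving observer: f₂ = f₁ · (v + v_e)/v = 1213 × 361.72/347 ≈ 1265 Hz.
Equivalently f₂ = f₀ · (v + v_e)/(v − v_e).

1265 Hz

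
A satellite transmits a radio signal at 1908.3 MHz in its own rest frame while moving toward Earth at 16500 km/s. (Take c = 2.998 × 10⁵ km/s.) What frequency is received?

β = v/c = 16500/299800 = 0.0550.
Relativistic Doppler for frequency: f' = f₀ · √((1 + β)/(1 − β)).
f' = 1908.3 × √(1.0550/0.9450) = 1908.3 × 1.05664 ≈ 2016.4 MHz.

2016.4 MHz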